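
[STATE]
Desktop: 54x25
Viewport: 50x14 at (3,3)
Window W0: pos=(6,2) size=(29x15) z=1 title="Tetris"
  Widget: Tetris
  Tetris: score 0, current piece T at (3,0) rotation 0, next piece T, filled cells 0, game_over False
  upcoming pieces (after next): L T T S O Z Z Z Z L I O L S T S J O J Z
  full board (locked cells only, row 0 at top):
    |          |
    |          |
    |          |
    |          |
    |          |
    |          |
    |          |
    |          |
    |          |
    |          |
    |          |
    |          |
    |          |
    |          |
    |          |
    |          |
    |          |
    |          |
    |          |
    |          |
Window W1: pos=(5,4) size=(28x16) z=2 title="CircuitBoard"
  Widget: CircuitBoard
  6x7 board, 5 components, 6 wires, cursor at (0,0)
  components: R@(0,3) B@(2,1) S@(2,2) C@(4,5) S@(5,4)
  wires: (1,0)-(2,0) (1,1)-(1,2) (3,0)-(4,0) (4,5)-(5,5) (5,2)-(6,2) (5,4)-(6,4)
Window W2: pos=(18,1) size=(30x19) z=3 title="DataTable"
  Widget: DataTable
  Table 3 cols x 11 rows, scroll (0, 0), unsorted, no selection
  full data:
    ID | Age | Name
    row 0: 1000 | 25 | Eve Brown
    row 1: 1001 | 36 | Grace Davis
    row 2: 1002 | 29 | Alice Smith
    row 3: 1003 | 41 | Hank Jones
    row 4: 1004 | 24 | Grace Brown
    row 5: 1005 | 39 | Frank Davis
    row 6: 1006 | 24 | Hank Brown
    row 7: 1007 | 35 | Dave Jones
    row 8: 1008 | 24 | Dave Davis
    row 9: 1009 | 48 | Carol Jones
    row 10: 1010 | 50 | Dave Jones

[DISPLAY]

   ┃ Tetris    ┠────────────────────────────┨     
  ┏━━━━━━━━━━━━┃ID  │Age│Name               ┃     
  ┃ CircuitBoar┃────┼───┼───────────        ┃     
  ┠────────────┃1000│25 │Eve Brown          ┃     
  ┃   0 1 2 3 4┃1001│36 │Grace Davis        ┃     
  ┃0  [.]      ┃1002│29 │Alice Smith        ┃     
  ┃            ┃1003│41 │Hank Jones         ┃     
  ┃1   ·   · ─ ┃1004│24 │Grace Brown        ┃     
  ┃    │       ┃1005│39 │Frank Davis        ┃     
  ┃2   ·   B   ┃1006│24 │Hank Brown         ┃     
  ┃            ┃1007│35 │Dave Jones         ┃     
  ┃3   ·       ┃1008│24 │Dave Davis         ┃     
  ┃    │       ┃1009│48 │Carol Jones        ┃     
  ┃4   ·       ┃1010│50 │Dave Jones         ┃     


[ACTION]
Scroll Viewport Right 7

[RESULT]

  ┃ Tetris    ┠────────────────────────────┨      
 ┏━━━━━━━━━━━━┃ID  │Age│Name               ┃      
 ┃ CircuitBoar┃────┼───┼───────────        ┃      
 ┠────────────┃1000│25 │Eve Brown          ┃      
 ┃   0 1 2 3 4┃1001│36 │Grace Davis        ┃      
 ┃0  [.]      ┃1002│29 │Alice Smith        ┃      
 ┃            ┃1003│41 │Hank Jones         ┃      
 ┃1   ·   · ─ ┃1004│24 │Grace Brown        ┃      
 ┃    │       ┃1005│39 │Frank Davis        ┃      
 ┃2   ·   B   ┃1006│24 │Hank Brown         ┃      
 ┃            ┃1007│35 │Dave Jones         ┃      
 ┃3   ·       ┃1008│24 │Dave Davis         ┃      
 ┃    │       ┃1009│48 │Carol Jones        ┃      
 ┃4   ·       ┃1010│50 │Dave Jones         ┃      


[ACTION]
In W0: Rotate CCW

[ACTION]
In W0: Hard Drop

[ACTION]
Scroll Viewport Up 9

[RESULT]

                                                  
              ┏━━━━━━━━━━━━━━━━━━━━━━━━━━━━┓      
  ┏━━━━━━━━━━━┃ DataTable                  ┃      
  ┃ Tetris    ┠────────────────────────────┨      
 ┏━━━━━━━━━━━━┃ID  │Age│Name               ┃      
 ┃ CircuitBoar┃────┼───┼───────────        ┃      
 ┠────────────┃1000│25 │Eve Brown          ┃      
 ┃   0 1 2 3 4┃1001│36 │Grace Davis        ┃      
 ┃0  [.]      ┃1002│29 │Alice Smith        ┃      
 ┃            ┃1003│41 │Hank Jones         ┃      
 ┃1   ·   · ─ ┃1004│24 │Grace Brown        ┃      
 ┃    │       ┃1005│39 │Frank Davis        ┃      
 ┃2   ·   B   ┃1006│24 │Hank Brown         ┃      
 ┃            ┃1007│35 │Dave Jones         ┃      


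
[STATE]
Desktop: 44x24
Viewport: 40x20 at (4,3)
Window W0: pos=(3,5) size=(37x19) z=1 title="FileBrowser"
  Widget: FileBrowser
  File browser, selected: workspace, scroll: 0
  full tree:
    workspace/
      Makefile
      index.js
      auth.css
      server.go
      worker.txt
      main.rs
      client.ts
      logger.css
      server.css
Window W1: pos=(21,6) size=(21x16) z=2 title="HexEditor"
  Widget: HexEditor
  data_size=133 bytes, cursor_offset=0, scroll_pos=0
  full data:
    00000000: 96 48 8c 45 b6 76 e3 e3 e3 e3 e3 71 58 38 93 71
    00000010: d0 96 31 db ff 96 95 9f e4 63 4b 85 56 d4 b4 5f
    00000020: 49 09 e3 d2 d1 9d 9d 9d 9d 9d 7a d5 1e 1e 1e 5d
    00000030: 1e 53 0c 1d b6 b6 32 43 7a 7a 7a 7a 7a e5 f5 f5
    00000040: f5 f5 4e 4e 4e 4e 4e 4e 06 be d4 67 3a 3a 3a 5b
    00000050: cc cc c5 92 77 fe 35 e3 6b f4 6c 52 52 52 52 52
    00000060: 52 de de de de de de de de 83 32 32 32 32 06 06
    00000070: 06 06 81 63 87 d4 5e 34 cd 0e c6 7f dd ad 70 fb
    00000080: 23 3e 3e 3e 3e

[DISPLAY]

                                        
                                        
━━━━━━━━━━━━━━━━━━━━━━━━━━━━━━━━━━━┓    
 FileBrowser     ┏━━━━━━━━━━━━━━━━━━━┓  
─────────────────┃ HexEditor         ┃  
> [-] workspace/ ┠───────────────────┨  
    Makefile     ┃00000000  96 48 8c ┃  
    index.js     ┃00000010  d0 96 31 ┃  
    auth.css     ┃00000020  49 09 e3 ┃  
    server.go    ┃00000030  1e 53 0c ┃  
    worker.txt   ┃00000040  f5 f5 4e ┃  
    main.rs      ┃00000050  cc cc c5 ┃  
    client.ts    ┃00000060  52 de de ┃  
    logger.css   ┃00000070  06 06 81 ┃  
    server.css   ┃00000080  23 3e 3e ┃  
                 ┃                   ┃  
                 ┃                   ┃  
                 ┃                   ┃  
                 ┗━━━━━━━━━━━━━━━━━━━┛  
                                   ┃    


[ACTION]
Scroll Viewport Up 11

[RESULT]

                                        
                                        
                                        
                                        
                                        
━━━━━━━━━━━━━━━━━━━━━━━━━━━━━━━━━━━┓    
 FileBrowser     ┏━━━━━━━━━━━━━━━━━━━┓  
─────────────────┃ HexEditor         ┃  
> [-] workspace/ ┠───────────────────┨  
    Makefile     ┃00000000  96 48 8c ┃  
    index.js     ┃00000010  d0 96 31 ┃  
    auth.css     ┃00000020  49 09 e3 ┃  
    server.go    ┃00000030  1e 53 0c ┃  
    worker.txt   ┃00000040  f5 f5 4e ┃  
    main.rs      ┃00000050  cc cc c5 ┃  
    client.ts    ┃00000060  52 de de ┃  
    logger.css   ┃00000070  06 06 81 ┃  
    server.css   ┃00000080  23 3e 3e ┃  
                 ┃                   ┃  
                 ┃                   ┃  


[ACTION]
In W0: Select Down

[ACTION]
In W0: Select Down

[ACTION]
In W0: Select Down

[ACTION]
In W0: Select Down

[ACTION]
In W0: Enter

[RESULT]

                                        
                                        
                                        
                                        
                                        
━━━━━━━━━━━━━━━━━━━━━━━━━━━━━━━━━━━┓    
 FileBrowser     ┏━━━━━━━━━━━━━━━━━━━┓  
─────────────────┃ HexEditor         ┃  
  [-] workspace/ ┠───────────────────┨  
    Makefile     ┃00000000  96 48 8c ┃  
    index.js     ┃00000010  d0 96 31 ┃  
    auth.css     ┃00000020  49 09 e3 ┃  
  > server.go    ┃00000030  1e 53 0c ┃  
    worker.txt   ┃00000040  f5 f5 4e ┃  
    main.rs      ┃00000050  cc cc c5 ┃  
    client.ts    ┃00000060  52 de de ┃  
    logger.css   ┃00000070  06 06 81 ┃  
    server.css   ┃00000080  23 3e 3e ┃  
                 ┃                   ┃  
                 ┃                   ┃  


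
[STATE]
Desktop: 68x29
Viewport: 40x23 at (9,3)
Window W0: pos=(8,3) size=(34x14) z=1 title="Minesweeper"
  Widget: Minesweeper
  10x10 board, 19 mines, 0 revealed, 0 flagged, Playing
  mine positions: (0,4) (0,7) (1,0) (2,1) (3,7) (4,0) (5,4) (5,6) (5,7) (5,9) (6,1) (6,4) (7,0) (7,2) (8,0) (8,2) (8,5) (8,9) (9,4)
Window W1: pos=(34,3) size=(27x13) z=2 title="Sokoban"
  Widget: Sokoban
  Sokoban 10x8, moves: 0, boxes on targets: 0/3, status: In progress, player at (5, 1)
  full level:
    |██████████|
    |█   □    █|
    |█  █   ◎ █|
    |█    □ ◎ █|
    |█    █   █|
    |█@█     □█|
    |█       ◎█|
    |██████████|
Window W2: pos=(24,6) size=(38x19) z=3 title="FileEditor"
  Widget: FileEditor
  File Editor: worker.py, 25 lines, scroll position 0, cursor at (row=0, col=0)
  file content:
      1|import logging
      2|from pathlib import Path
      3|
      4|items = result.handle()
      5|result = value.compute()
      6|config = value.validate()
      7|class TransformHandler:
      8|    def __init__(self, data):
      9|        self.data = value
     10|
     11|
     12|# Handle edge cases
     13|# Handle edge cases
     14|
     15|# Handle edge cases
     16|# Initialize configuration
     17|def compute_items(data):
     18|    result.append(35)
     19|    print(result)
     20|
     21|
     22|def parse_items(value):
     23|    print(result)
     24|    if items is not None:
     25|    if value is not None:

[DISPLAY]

━━━━━━━━━━━━━━━━━━━━━━━━━┏━━━━━━━━━━━━━━
 Minesweeper             ┃ Sokoban      
─────────────────────────┠──────────────
■■■■■■■■■■     ┏━━━━━━━━━━━━━━━━━━━━━━━━
■■■■■■■■■■     ┃ FileEditor             
■■■■■■■■■■     ┠────────────────────────
■■■■■■■■■■     ┃█mport logging          
■■■■■■■■■■     ┃from pathlib import Path
■■■■■■■■■■     ┃                        
■■■■■■■■■■     ┃items = result.handle() 
■■■■■■■■■■     ┃result = value.compute()
■■■■■■■■■■     ┃config = value.validate(
■■■■■■■■■■     ┃class TransformHandler: 
━━━━━━━━━━━━━━━┃    def __init__(self, d
               ┃        self.data = valu
               ┃                        
               ┃                        
               ┃# Handle edge cases     
               ┃# Handle edge cases     
               ┃                        
               ┃# Handle edge cases     
               ┗━━━━━━━━━━━━━━━━━━━━━━━━
                                        


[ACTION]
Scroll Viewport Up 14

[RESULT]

                                        
                                        
                                        
━━━━━━━━━━━━━━━━━━━━━━━━━┏━━━━━━━━━━━━━━
 Minesweeper             ┃ Sokoban      
─────────────────────────┠──────────────
■■■■■■■■■■     ┏━━━━━━━━━━━━━━━━━━━━━━━━
■■■■■■■■■■     ┃ FileEditor             
■■■■■■■■■■     ┠────────────────────────
■■■■■■■■■■     ┃█mport logging          
■■■■■■■■■■     ┃from pathlib import Path
■■■■■■■■■■     ┃                        
■■■■■■■■■■     ┃items = result.handle() 
■■■■■■■■■■     ┃result = value.compute()
■■■■■■■■■■     ┃config = value.validate(
■■■■■■■■■■     ┃class TransformHandler: 
━━━━━━━━━━━━━━━┃    def __init__(self, d
               ┃        self.data = valu
               ┃                        
               ┃                        
               ┃# Handle edge cases     
               ┃# Handle edge cases     
               ┃                        


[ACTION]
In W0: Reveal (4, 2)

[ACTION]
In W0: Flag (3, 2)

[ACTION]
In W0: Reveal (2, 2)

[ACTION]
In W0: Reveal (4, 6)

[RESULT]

                                        
                                        
                                        
━━━━━━━━━━━━━━━━━━━━━━━━━┏━━━━━━━━━━━━━━
 Minesweeper             ┃ Sokoban      
─────────────────────────┠──────────────
■■■■■■■■■■     ┏━━━━━━━━━━━━━━━━━━━━━━━━
■■11111■■■     ┃ FileEditor             
■■1   1■■■     ┠────────────────────────
■21   1■■■     ┃█mport logging          
■1 1123■■■     ┃from pathlib import Path
■212■■■■■■     ┃                        
■■■■■■■■■■     ┃items = result.handle() 
■■■■■■■■■■     ┃result = value.compute()
■■■■■■■■■■     ┃config = value.validate(
■■■■■■■■■■     ┃class TransformHandler: 
━━━━━━━━━━━━━━━┃    def __init__(self, d
               ┃        self.data = valu
               ┃                        
               ┃                        
               ┃# Handle edge cases     
               ┃# Handle edge cases     
               ┃                        


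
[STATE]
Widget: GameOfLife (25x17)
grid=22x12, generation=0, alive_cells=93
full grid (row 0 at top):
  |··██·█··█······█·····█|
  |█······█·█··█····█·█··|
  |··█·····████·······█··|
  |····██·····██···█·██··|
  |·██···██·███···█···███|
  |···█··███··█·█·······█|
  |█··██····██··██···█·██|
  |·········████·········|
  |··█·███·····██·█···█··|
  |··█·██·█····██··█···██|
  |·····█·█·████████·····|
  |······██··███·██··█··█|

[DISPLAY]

Gen: 0                   
··██·█··█······█·····█   
█······█·█··█····█·█··   
··█·····████·······█··   
····██·····██···█·██··   
·██···██·███···█···███   
···█··███··█·█·······█   
█··██····██··██···█·██   
·········████·········   
··█·███·····██·█···█··   
··█·██·█····██··█···██   
·····█·█·████████·····   
······██··███·██··█··█   
                         
                         
                         
                         


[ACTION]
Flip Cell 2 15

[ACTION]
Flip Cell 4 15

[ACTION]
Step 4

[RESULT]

Gen: 4                   
······················   
······················   
····██·██··········██·   
····██·█··············   
·····█··█·········███·   
·····█··█············█   
··█···············██··   
········█····██·██·█··   
··██·····█·█·██·█···█·   
········█·██··██·█···█   
····█····███·····█·██·   
····███·············█·   
                         
                         
                         
                         


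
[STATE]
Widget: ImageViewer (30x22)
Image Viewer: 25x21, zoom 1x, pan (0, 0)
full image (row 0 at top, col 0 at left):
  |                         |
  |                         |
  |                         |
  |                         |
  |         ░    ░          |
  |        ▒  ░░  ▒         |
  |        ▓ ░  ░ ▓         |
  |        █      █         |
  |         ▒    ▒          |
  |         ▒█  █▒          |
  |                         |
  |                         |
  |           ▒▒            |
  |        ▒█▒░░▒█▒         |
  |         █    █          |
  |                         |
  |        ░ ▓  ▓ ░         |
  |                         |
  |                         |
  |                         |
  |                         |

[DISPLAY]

                              
                              
                              
                              
         ░    ░               
        ▒  ░░  ▒              
        ▓ ░  ░ ▓              
        █      █              
         ▒    ▒               
         ▒█  █▒               
                              
                              
           ▒▒                 
        ▒█▒░░▒█▒              
         █    █               
                              
        ░ ▓  ▓ ░              
                              
                              
                              
                              
                              


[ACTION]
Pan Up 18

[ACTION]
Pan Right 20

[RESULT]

                              
                              
                              
                              
                              
                              
                              
                              
                              
                              
                              
                              
                              
                              
                              
                              
                              
                              
                              
                              
                              
                              


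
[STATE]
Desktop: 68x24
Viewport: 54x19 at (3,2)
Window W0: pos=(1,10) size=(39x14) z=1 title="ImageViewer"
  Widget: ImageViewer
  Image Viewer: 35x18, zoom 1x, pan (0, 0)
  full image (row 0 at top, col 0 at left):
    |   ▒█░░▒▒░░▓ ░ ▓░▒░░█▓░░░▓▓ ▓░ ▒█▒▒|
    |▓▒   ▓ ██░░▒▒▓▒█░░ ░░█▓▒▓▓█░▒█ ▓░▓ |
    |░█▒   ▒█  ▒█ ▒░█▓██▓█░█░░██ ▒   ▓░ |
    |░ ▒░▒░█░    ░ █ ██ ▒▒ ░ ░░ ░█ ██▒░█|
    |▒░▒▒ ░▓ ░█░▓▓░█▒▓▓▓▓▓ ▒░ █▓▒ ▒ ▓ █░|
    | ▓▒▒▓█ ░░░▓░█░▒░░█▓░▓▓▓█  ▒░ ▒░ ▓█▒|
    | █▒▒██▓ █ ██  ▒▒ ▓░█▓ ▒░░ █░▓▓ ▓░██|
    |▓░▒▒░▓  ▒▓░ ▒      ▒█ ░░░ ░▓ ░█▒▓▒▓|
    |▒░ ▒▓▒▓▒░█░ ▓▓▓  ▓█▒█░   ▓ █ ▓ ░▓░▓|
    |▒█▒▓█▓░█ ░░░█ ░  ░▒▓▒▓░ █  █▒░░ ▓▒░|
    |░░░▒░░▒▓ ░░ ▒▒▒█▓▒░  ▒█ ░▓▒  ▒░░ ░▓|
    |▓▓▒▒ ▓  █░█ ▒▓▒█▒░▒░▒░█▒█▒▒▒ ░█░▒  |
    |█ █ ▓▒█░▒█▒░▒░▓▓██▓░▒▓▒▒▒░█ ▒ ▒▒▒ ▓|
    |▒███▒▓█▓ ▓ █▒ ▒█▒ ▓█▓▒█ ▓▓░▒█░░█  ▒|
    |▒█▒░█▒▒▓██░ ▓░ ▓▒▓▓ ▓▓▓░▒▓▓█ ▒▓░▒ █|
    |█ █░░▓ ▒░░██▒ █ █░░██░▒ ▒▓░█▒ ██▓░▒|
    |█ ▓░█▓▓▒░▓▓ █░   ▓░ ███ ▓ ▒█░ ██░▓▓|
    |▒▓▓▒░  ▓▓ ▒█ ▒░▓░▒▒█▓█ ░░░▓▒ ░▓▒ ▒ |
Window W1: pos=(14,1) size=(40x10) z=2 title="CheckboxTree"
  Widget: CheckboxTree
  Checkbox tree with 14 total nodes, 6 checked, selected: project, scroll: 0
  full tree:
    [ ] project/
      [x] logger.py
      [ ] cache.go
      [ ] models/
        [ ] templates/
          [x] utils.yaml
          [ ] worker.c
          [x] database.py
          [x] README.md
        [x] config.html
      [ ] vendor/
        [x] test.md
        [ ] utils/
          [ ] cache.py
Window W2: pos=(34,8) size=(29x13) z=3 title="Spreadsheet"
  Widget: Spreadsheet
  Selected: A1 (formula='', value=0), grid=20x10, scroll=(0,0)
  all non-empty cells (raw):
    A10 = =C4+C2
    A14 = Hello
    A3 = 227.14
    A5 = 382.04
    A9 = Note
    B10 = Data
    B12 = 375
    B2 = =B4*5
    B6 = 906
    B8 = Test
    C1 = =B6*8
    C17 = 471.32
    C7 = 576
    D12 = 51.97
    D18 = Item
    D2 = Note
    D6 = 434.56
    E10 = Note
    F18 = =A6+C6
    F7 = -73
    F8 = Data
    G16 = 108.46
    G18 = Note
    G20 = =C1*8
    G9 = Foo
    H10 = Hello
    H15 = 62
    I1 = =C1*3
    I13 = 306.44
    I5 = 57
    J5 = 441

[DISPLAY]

           ┃ CheckboxTree                         ┃   
           ┠──────────────────────────────────────┨   
           ┃>[-] project/                         ┃   
           ┃   [x] logger.py                      ┃   
           ┃   [ ] cache.go                       ┃   
           ┃   [-] models/                        ┃   
           ┃     [-] templates/┏━━━━━━━━━━━━━━━━━━━━━━
           ┃       [x] utils.ya┃ Spreadsheet          
━━━━━━━━━━━┗━━━━━━━━━━━━━━━━━━━┠──────────────────────
ImageViewer                    ┃A1:                   
───────────────────────────────┃       A       B      
  ▒█░░▒▒░░▓ ░ ▓░▒░░█▓░░░▓▓ ▓░ ▒┃----------------------
▒   ▓ ██░░▒▒▓▒█░░ ░░█▓▒▓▓█░▒█ ▓┃  1      [0]       0  
█▒   ▒█  ▒█ ▒░█▓██▓█░█░░██ ▒   ┃  2        0       0  
 ▒░▒░█░    ░ █ ██ ▒▒ ░ ░░ ░█ ██┃  3   227.14       0  
░▒▒ ░▓ ░█░▓▓░█▒▓▓▓▓▓ ▒░ █▓▒ ▒ ▓┃  4        0       0  
▓▒▒▓█ ░░░▓░█░▒░░█▓░▓▓▓█  ▒░ ▒░ ┃  5   382.04       0  
█▒▒██▓ █ ██  ▒▒ ▓░█▓ ▒░░ █░▓▓ ▓┃  6        0     906  
░▒▒░▓  ▒▓░ ▒      ▒█ ░░░ ░▓ ░█▒┗━━━━━━━━━━━━━━━━━━━━━━


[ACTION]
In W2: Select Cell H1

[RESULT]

           ┃ CheckboxTree                         ┃   
           ┠──────────────────────────────────────┨   
           ┃>[-] project/                         ┃   
           ┃   [x] logger.py                      ┃   
           ┃   [ ] cache.go                       ┃   
           ┃   [-] models/                        ┃   
           ┃     [-] templates/┏━━━━━━━━━━━━━━━━━━━━━━
           ┃       [x] utils.ya┃ Spreadsheet          
━━━━━━━━━━━┗━━━━━━━━━━━━━━━━━━━┠──────────────────────
ImageViewer                    ┃H1:                   
───────────────────────────────┃       A       B      
  ▒█░░▒▒░░▓ ░ ▓░▒░░█▓░░░▓▓ ▓░ ▒┃----------------------
▒   ▓ ██░░▒▒▓▒█░░ ░░█▓▒▓▓█░▒█ ▓┃  1        0       0  
█▒   ▒█  ▒█ ▒░█▓██▓█░█░░██ ▒   ┃  2        0       0  
 ▒░▒░█░    ░ █ ██ ▒▒ ░ ░░ ░█ ██┃  3   227.14       0  
░▒▒ ░▓ ░█░▓▓░█▒▓▓▓▓▓ ▒░ █▓▒ ▒ ▓┃  4        0       0  
▓▒▒▓█ ░░░▓░█░▒░░█▓░▓▓▓█  ▒░ ▒░ ┃  5   382.04       0  
█▒▒██▓ █ ██  ▒▒ ▓░█▓ ▒░░ █░▓▓ ▓┃  6        0     906  
░▒▒░▓  ▒▓░ ▒      ▒█ ░░░ ░▓ ░█▒┗━━━━━━━━━━━━━━━━━━━━━━


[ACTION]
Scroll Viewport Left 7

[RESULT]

              ┃ CheckboxTree                         ┃
              ┠──────────────────────────────────────┨
              ┃>[-] project/                         ┃
              ┃   [x] logger.py                      ┃
              ┃   [ ] cache.go                       ┃
              ┃   [-] models/                        ┃
              ┃     [-] templates/┏━━━━━━━━━━━━━━━━━━━
              ┃       [x] utils.ya┃ Spreadsheet       
 ┏━━━━━━━━━━━━┗━━━━━━━━━━━━━━━━━━━┠───────────────────
 ┃ ImageViewer                    ┃H1:                
 ┠────────────────────────────────┃       A       B   
 ┃   ▒█░░▒▒░░▓ ░ ▓░▒░░█▓░░░▓▓ ▓░ ▒┃-------------------
 ┃▓▒   ▓ ██░░▒▒▓▒█░░ ░░█▓▒▓▓█░▒█ ▓┃  1        0       
 ┃░█▒   ▒█  ▒█ ▒░█▓██▓█░█░░██ ▒   ┃  2        0       
 ┃░ ▒░▒░█░    ░ █ ██ ▒▒ ░ ░░ ░█ ██┃  3   227.14       
 ┃▒░▒▒ ░▓ ░█░▓▓░█▒▓▓▓▓▓ ▒░ █▓▒ ▒ ▓┃  4        0       
 ┃ ▓▒▒▓█ ░░░▓░█░▒░░█▓░▓▓▓█  ▒░ ▒░ ┃  5   382.04       
 ┃ █▒▒██▓ █ ██  ▒▒ ▓░█▓ ▒░░ █░▓▓ ▓┃  6        0     90
 ┃▓░▒▒░▓  ▒▓░ ▒      ▒█ ░░░ ░▓ ░█▒┗━━━━━━━━━━━━━━━━━━━


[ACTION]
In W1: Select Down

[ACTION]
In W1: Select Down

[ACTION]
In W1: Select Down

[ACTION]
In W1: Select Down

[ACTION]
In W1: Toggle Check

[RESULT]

              ┃ CheckboxTree                         ┃
              ┠──────────────────────────────────────┨
              ┃ [-] project/                         ┃
              ┃   [x] logger.py                      ┃
              ┃   [ ] cache.go                       ┃
              ┃   [x] models/                        ┃
              ┃>    [x] templates/┏━━━━━━━━━━━━━━━━━━━
              ┃       [x] utils.ya┃ Spreadsheet       
 ┏━━━━━━━━━━━━┗━━━━━━━━━━━━━━━━━━━┠───────────────────
 ┃ ImageViewer                    ┃H1:                
 ┠────────────────────────────────┃       A       B   
 ┃   ▒█░░▒▒░░▓ ░ ▓░▒░░█▓░░░▓▓ ▓░ ▒┃-------------------
 ┃▓▒   ▓ ██░░▒▒▓▒█░░ ░░█▓▒▓▓█░▒█ ▓┃  1        0       
 ┃░█▒   ▒█  ▒█ ▒░█▓██▓█░█░░██ ▒   ┃  2        0       
 ┃░ ▒░▒░█░    ░ █ ██ ▒▒ ░ ░░ ░█ ██┃  3   227.14       
 ┃▒░▒▒ ░▓ ░█░▓▓░█▒▓▓▓▓▓ ▒░ █▓▒ ▒ ▓┃  4        0       
 ┃ ▓▒▒▓█ ░░░▓░█░▒░░█▓░▓▓▓█  ▒░ ▒░ ┃  5   382.04       
 ┃ █▒▒██▓ █ ██  ▒▒ ▓░█▓ ▒░░ █░▓▓ ▓┃  6        0     90
 ┃▓░▒▒░▓  ▒▓░ ▒      ▒█ ░░░ ░▓ ░█▒┗━━━━━━━━━━━━━━━━━━━


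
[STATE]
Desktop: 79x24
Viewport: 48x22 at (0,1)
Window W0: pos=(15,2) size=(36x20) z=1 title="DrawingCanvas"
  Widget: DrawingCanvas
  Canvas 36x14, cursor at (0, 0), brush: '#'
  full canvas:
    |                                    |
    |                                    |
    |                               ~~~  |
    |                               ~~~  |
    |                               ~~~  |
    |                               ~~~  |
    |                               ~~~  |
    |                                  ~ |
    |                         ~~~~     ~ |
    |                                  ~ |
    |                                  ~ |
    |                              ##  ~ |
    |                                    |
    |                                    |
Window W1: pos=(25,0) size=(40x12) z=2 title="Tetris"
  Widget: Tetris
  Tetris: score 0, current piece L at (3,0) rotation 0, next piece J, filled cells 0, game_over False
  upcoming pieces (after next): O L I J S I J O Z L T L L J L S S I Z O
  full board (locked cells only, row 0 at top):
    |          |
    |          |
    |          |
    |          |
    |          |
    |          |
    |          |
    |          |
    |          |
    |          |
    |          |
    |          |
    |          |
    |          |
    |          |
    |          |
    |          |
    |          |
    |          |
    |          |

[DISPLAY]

                         ┃ Tetris               
               ┏━━━━━━━━━┠──────────────────────
               ┃ DrawingC┃          │Next:      
               ┠─────────┃          │█          
               ┃+        ┃          │███        
               ┃         ┃          │           
               ┃         ┃          │           
               ┃         ┃          │           
               ┃         ┃          │Score:     
               ┃         ┃          │0          
               ┃         ┗━━━━━━━━━━━━━━━━━━━━━━
               ┃                                
               ┃                         ~~~~   
               ┃                                
               ┃                                
               ┃                              ##
               ┃                                
               ┃                                
               ┃                                
               ┃                                
               ┗━━━━━━━━━━━━━━━━━━━━━━━━━━━━━━━━
                                                


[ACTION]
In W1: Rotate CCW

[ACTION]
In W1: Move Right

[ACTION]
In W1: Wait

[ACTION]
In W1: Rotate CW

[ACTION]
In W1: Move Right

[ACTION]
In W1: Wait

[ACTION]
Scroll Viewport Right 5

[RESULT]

                    ┃ Tetris                    
          ┏━━━━━━━━━┠───────────────────────────
          ┃ DrawingC┃          │Next:           
          ┠─────────┃          │█               
          ┃+        ┃          │███             
          ┃         ┃          │                
          ┃         ┃          │                
          ┃         ┃          │                
          ┃         ┃          │Score:          
          ┃         ┃          │0               
          ┃         ┗━━━━━━━━━━━━━━━━━━━━━━━━━━━
          ┃                                  ┃  
          ┃                         ~~~~     ┃  
          ┃                                  ┃  
          ┃                                  ┃  
          ┃                              ##  ┃  
          ┃                                  ┃  
          ┃                                  ┃  
          ┃                                  ┃  
          ┃                                  ┃  
          ┗━━━━━━━━━━━━━━━━━━━━━━━━━━━━━━━━━━┛  
                                                


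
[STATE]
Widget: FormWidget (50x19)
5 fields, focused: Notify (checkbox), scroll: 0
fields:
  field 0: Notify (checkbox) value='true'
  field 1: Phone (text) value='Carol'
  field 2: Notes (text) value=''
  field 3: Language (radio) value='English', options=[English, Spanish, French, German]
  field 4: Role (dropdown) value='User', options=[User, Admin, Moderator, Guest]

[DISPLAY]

> Notify:     [x]                                 
  Phone:      [Carol                             ]
  Notes:      [                                  ]
  Language:   (●) English  ( ) Spanish  ( ) French
  Role:       [User                             ▼]
                                                  
                                                  
                                                  
                                                  
                                                  
                                                  
                                                  
                                                  
                                                  
                                                  
                                                  
                                                  
                                                  
                                                  


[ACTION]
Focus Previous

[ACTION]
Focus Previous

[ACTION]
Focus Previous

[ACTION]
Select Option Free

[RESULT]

  Notify:     [x]                                 
  Phone:      [Carol                             ]
> Notes:      [                                  ]
  Language:   (●) English  ( ) Spanish  ( ) French
  Role:       [User                             ▼]
                                                  
                                                  
                                                  
                                                  
                                                  
                                                  
                                                  
                                                  
                                                  
                                                  
                                                  
                                                  
                                                  
                                                  


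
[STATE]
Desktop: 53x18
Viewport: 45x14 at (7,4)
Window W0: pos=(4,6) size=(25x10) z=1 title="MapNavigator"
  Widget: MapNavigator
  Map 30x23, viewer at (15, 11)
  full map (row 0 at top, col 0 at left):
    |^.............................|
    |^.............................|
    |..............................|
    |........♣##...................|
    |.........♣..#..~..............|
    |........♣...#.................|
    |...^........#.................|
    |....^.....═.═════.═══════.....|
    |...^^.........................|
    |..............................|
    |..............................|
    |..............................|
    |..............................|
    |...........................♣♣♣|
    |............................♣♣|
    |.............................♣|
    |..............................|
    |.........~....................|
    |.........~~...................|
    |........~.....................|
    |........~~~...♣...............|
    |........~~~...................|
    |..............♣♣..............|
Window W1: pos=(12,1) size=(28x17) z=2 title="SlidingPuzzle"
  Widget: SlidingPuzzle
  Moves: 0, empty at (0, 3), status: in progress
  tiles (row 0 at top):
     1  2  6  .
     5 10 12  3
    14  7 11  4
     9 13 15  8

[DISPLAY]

     ┃┌────┬────┬────┬────┐     ┃            
     ┃│  1 │  2 │  6 │    │     ┃            
━━━━━┃├────┼────┼────┼────┤     ┃            
apNav┃│  5 │ 10 │ 12 │  3 │     ┃            
─────┃├────┼────┼────┼────┤     ┃            
.....┃│ 14 │  7 │ 11 │  4 │     ┃            
.....┃├────┼────┼────┼────┤     ┃            
.....┃│  9 │ 13 │ 15 │  8 │     ┃            
.....┃└────┴────┴────┴────┘     ┃            
.....┃Moves: 0                  ┃            
.....┃                          ┃            
━━━━━┃                          ┃            
     ┃                          ┃            
     ┗━━━━━━━━━━━━━━━━━━━━━━━━━━┛            


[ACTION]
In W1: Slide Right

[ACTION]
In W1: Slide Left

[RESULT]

     ┃┌────┬────┬────┬────┐     ┃            
     ┃│  1 │  2 │  6 │    │     ┃            
━━━━━┃├────┼────┼────┼────┤     ┃            
apNav┃│  5 │ 10 │ 12 │  3 │     ┃            
─────┃├────┼────┼────┼────┤     ┃            
.....┃│ 14 │  7 │ 11 │  4 │     ┃            
.....┃├────┼────┼────┼────┤     ┃            
.....┃│  9 │ 13 │ 15 │  8 │     ┃            
.....┃└────┴────┴────┴────┘     ┃            
.....┃Moves: 2                  ┃            
.....┃                          ┃            
━━━━━┃                          ┃            
     ┃                          ┃            
     ┗━━━━━━━━━━━━━━━━━━━━━━━━━━┛            
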